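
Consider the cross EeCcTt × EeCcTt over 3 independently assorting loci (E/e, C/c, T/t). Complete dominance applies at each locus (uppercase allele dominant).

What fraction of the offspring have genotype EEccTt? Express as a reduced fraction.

P(EEccTt) = 1/32

EeCcTt gametes: ECT×1, ECt×1, EcT×1, Ect×1, eCT×1, eCt×1, ecT×1, ect×1
EeCcTt gametes: ECT×1, ECt×1, EcT×1, Ect×1, eCT×1, eCt×1, ecT×1, ect×1
EeCcTt×EeCcTt grid (8·8=64): EECCTT=1 EECCTt=2 EECCtt=1 EECcTT=2 EECcTt=4 EECctt=2 EEccTT=1 EEccTt=2 EEcctt=1 EeCCTT=2 EeCCTt=4 EeCCtt=2 EeCcTT=4 EeCcTt=8 EeCctt=4 EeccTT=2 EeccTt=4 Eecctt=2 eeCCTT=1 eeCCTt=2 eeCCtt=1 eeCcTT=2 eeCcTt=4 eeCctt=2 eeccTT=1 eeccTt=2 eecctt=1
EEccTt hits 2/64; gcd=2; 2÷2/64÷2 = 1/32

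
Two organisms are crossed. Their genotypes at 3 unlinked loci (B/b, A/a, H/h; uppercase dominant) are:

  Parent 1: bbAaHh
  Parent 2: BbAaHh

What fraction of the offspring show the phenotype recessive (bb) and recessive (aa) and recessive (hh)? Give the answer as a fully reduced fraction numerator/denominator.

bbAaHh gametes: bAH×2, bAh×2, baH×2, bah×2
BbAaHh gametes: BAH×1, BAh×1, BaH×1, Bah×1, bAH×1, bAh×1, baH×1, bah×1
bbAaHh×BbAaHh grid (8·8=64): BbAAHH=2 BbAAHh=4 BbAAhh=2 BbAaHH=4 BbAaHh=8 BbAahh=4 BbaaHH=2 BbaaHh=4 Bbaahh=2 bbAAHH=2 bbAAHh=4 bbAAhh=2 bbAaHH=4 bbAaHh=8 bbAahh=4 bbaaHH=2 bbaaHh=4 bbaahh=2
bb aa hh hits 2/64; gcd=2; 2÷2/64÷2 = 1/32

P(bb aa hh) = 1/32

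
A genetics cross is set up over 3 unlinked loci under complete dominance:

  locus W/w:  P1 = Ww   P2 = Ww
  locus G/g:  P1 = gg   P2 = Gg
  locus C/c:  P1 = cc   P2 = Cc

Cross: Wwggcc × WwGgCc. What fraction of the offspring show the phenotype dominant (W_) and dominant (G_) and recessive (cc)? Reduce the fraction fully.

P(W_ G_ cc) = 3/16

Wwggcc gametes: Wgc×4, wgc×4
WwGgCc gametes: WGC×1, WGc×1, WgC×1, Wgc×1, wGC×1, wGc×1, wgC×1, wgc×1
Wwggcc×WwGgCc grid (8·8=64): WWGgCc=4 WWGgcc=4 WWggCc=4 WWggcc=4 WwGgCc=8 WwGgcc=8 WwggCc=8 Wwggcc=8 wwGgCc=4 wwGgcc=4 wwggCc=4 wwggcc=4
W_ G_ cc hits 12/64; gcd=4; 12÷4/64÷4 = 3/16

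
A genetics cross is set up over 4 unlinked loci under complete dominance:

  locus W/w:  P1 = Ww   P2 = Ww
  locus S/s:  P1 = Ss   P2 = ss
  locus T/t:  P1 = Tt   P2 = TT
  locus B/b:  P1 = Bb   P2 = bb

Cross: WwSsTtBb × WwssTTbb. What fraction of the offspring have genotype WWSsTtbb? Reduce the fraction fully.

P(WWSsTtbb) = 1/32

WwSsTtBb gametes: WSTB×1, WSTb×1, WStB×1, WStb×1, WsTB×1, WsTb×1, WstB×1, Wstb×1, wSTB×1, wSTb×1, wStB×1, wStb×1, wsTB×1, wsTb×1, wstB×1, wstb×1
WwssTTbb gametes: WsTb×8, wsTb×8
WwSsTtBb×WwssTTbb grid (16·16=256): WWSsTTBb=8 WWSsTTbb=8 WWSsTtBb=8 WWSsTtbb=8 WWssTTBb=8 WWssTTbb=8 WWssTtBb=8 WWssTtbb=8 WwSsTTBb=16 WwSsTTbb=16 WwSsTtBb=16 WwSsTtbb=16 WwssTTBb=16 WwssTTbb=16 WwssTtBb=16 WwssTtbb=16 wwSsTTBb=8 wwSsTTbb=8 wwSsTtBb=8 wwSsTtbb=8 wwssTTBb=8 wwssTTbb=8 wwssTtBb=8 wwssTtbb=8
WWSsTtbb hits 8/256; gcd=8; 8÷8/256÷8 = 1/32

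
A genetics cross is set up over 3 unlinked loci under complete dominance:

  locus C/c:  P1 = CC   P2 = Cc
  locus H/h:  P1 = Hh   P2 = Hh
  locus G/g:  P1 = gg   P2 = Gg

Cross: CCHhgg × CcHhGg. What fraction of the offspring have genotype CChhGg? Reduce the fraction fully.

P(CChhGg) = 1/16

CCHhgg gametes: CHg×4, Chg×4
CcHhGg gametes: CHG×1, CHg×1, ChG×1, Chg×1, cHG×1, cHg×1, chG×1, chg×1
CCHhgg×CcHhGg grid (8·8=64): CCHHGg=4 CCHHgg=4 CCHhGg=8 CCHhgg=8 CChhGg=4 CChhgg=4 CcHHGg=4 CcHHgg=4 CcHhGg=8 CcHhgg=8 CchhGg=4 Cchhgg=4
CChhGg hits 4/64; gcd=4; 4÷4/64÷4 = 1/16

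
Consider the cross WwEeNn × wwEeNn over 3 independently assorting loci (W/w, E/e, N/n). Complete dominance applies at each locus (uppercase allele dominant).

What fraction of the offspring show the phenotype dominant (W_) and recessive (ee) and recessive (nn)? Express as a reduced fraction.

P(W_ ee nn) = 1/32

WwEeNn gametes: WEN×1, WEn×1, WeN×1, Wen×1, wEN×1, wEn×1, weN×1, wen×1
wwEeNn gametes: wEN×2, wEn×2, weN×2, wen×2
WwEeNn×wwEeNn grid (8·8=64): WwEENN=2 WwEENn=4 WwEEnn=2 WwEeNN=4 WwEeNn=8 WwEenn=4 WweeNN=2 WweeNn=4 Wweenn=2 wwEENN=2 wwEENn=4 wwEEnn=2 wwEeNN=4 wwEeNn=8 wwEenn=4 wweeNN=2 wweeNn=4 wweenn=2
W_ ee nn hits 2/64; gcd=2; 2÷2/64÷2 = 1/32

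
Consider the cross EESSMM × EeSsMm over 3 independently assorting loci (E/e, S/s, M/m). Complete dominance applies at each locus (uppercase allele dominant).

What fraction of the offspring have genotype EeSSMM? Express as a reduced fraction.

P(EeSSMM) = 1/8

EESSMM gametes: ESM×8
EeSsMm gametes: ESM×1, ESm×1, EsM×1, Esm×1, eSM×1, eSm×1, esM×1, esm×1
EESSMM×EeSsMm grid (8·8=64): EESSMM=8 EESSMm=8 EESsMM=8 EESsMm=8 EeSSMM=8 EeSSMm=8 EeSsMM=8 EeSsMm=8
EeSSMM hits 8/64; gcd=8; 8÷8/64÷8 = 1/8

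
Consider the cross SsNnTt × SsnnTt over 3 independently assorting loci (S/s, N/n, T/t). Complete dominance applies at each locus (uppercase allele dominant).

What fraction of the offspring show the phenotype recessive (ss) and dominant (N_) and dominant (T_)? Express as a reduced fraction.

P(ss N_ T_) = 3/32

SsNnTt gametes: SNT×1, SNt×1, SnT×1, Snt×1, sNT×1, sNt×1, snT×1, snt×1
SsnnTt gametes: SnT×2, Snt×2, snT×2, snt×2
SsNnTt×SsnnTt grid (8·8=64): SSNnTT=2 SSNnTt=4 SSNntt=2 SSnnTT=2 SSnnTt=4 SSnntt=2 SsNnTT=4 SsNnTt=8 SsNntt=4 SsnnTT=4 SsnnTt=8 Ssnntt=4 ssNnTT=2 ssNnTt=4 ssNntt=2 ssnnTT=2 ssnnTt=4 ssnntt=2
ss N_ T_ hits 6/64; gcd=2; 6÷2/64÷2 = 3/32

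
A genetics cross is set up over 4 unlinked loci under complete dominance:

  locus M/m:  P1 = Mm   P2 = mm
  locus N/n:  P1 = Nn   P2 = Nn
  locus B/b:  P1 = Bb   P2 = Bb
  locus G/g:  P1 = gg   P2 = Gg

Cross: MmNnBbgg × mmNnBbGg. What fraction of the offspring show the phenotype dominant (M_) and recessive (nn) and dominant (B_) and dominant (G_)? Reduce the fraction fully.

P(M_ nn B_ G_) = 3/64

MmNnBbgg gametes: MNBg×2, MNbg×2, MnBg×2, Mnbg×2, mNBg×2, mNbg×2, mnBg×2, mnbg×2
mmNnBbGg gametes: mNBG×2, mNBg×2, mNbG×2, mNbg×2, mnBG×2, mnBg×2, mnbG×2, mnbg×2
MmNnBbgg×mmNnBbGg grid (16·16=256): MmNNBBGg=4 MmNNBBgg=4 MmNNBbGg=8 MmNNBbgg=8 MmNNbbGg=4 MmNNbbgg=4 MmNnBBGg=8 MmNnBBgg=8 MmNnBbGg=16 MmNnBbgg=16 MmNnbbGg=8 MmNnbbgg=8 MmnnBBGg=4 MmnnBBgg=4 MmnnBbGg=8 MmnnBbgg=8 MmnnbbGg=4 Mmnnbbgg=4 mmNNBBGg=4 mmNNBBgg=4 mmNNBbGg=8 mmNNBbgg=8 mmNNbbGg=4 mmNNbbgg=4 mmNnBBGg=8 mmNnBBgg=8 mmNnBbGg=16 mmNnBbgg=16 mmNnbbGg=8 mmNnbbgg=8 mmnnBBGg=4 mmnnBBgg=4 mmnnBbGg=8 mmnnBbgg=8 mmnnbbGg=4 mmnnbbgg=4
M_ nn B_ G_ hits 12/256; gcd=4; 12÷4/256÷4 = 3/64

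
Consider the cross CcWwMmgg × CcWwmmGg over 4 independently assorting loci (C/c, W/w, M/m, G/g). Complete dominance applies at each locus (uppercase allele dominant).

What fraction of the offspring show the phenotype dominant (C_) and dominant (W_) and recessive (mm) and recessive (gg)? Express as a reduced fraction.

CcWwMmgg gametes: CWMg×2, CWmg×2, CwMg×2, Cwmg×2, cWMg×2, cWmg×2, cwMg×2, cwmg×2
CcWwmmGg gametes: CWmG×2, CWmg×2, CwmG×2, Cwmg×2, cWmG×2, cWmg×2, cwmG×2, cwmg×2
CcWwMmgg×CcWwmmGg grid (16·16=256): CCWWMmGg=4 CCWWMmgg=4 CCWWmmGg=4 CCWWmmgg=4 CCWwMmGg=8 CCWwMmgg=8 CCWwmmGg=8 CCWwmmgg=8 CCwwMmGg=4 CCwwMmgg=4 CCwwmmGg=4 CCwwmmgg=4 CcWWMmGg=8 CcWWMmgg=8 CcWWmmGg=8 CcWWmmgg=8 CcWwMmGg=16 CcWwMmgg=16 CcWwmmGg=16 CcWwmmgg=16 CcwwMmGg=8 CcwwMmgg=8 CcwwmmGg=8 Ccwwmmgg=8 ccWWMmGg=4 ccWWMmgg=4 ccWWmmGg=4 ccWWmmgg=4 ccWwMmGg=8 ccWwMmgg=8 ccWwmmGg=8 ccWwmmgg=8 ccwwMmGg=4 ccwwMmgg=4 ccwwmmGg=4 ccwwmmgg=4
C_ W_ mm gg hits 36/256; gcd=4; 36÷4/256÷4 = 9/64

P(C_ W_ mm gg) = 9/64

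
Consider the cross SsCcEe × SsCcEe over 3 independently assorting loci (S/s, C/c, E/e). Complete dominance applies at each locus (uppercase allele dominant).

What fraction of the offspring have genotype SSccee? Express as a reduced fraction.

SsCcEe gametes: SCE×1, SCe×1, ScE×1, Sce×1, sCE×1, sCe×1, scE×1, sce×1
SsCcEe gametes: SCE×1, SCe×1, ScE×1, Sce×1, sCE×1, sCe×1, scE×1, sce×1
SsCcEe×SsCcEe grid (8·8=64): SSCCEE=1 SSCCEe=2 SSCCee=1 SSCcEE=2 SSCcEe=4 SSCcee=2 SSccEE=1 SSccEe=2 SSccee=1 SsCCEE=2 SsCCEe=4 SsCCee=2 SsCcEE=4 SsCcEe=8 SsCcee=4 SsccEE=2 SsccEe=4 Ssccee=2 ssCCEE=1 ssCCEe=2 ssCCee=1 ssCcEE=2 ssCcEe=4 ssCcee=2 ssccEE=1 ssccEe=2 ssccee=1
SSccee hits 1/64; gcd=1; 1÷1/64÷1 = 1/64

P(SSccee) = 1/64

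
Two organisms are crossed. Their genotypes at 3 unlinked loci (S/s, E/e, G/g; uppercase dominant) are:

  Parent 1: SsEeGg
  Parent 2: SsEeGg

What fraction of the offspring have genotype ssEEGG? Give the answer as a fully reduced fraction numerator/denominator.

P(ssEEGG) = 1/64

SsEeGg gametes: SEG×1, SEg×1, SeG×1, Seg×1, sEG×1, sEg×1, seG×1, seg×1
SsEeGg gametes: SEG×1, SEg×1, SeG×1, Seg×1, sEG×1, sEg×1, seG×1, seg×1
SsEeGg×SsEeGg grid (8·8=64): SSEEGG=1 SSEEGg=2 SSEEgg=1 SSEeGG=2 SSEeGg=4 SSEegg=2 SSeeGG=1 SSeeGg=2 SSeegg=1 SsEEGG=2 SsEEGg=4 SsEEgg=2 SsEeGG=4 SsEeGg=8 SsEegg=4 SseeGG=2 SseeGg=4 Sseegg=2 ssEEGG=1 ssEEGg=2 ssEEgg=1 ssEeGG=2 ssEeGg=4 ssEegg=2 sseeGG=1 sseeGg=2 sseegg=1
ssEEGG hits 1/64; gcd=1; 1÷1/64÷1 = 1/64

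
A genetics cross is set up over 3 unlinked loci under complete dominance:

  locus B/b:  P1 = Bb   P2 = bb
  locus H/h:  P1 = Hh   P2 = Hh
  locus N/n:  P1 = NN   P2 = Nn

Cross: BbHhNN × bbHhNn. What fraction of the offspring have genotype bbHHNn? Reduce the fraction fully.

BbHhNN gametes: BHN×2, BhN×2, bHN×2, bhN×2
bbHhNn gametes: bHN×2, bHn×2, bhN×2, bhn×2
BbHhNN×bbHhNn grid (8·8=64): BbHHNN=4 BbHHNn=4 BbHhNN=8 BbHhNn=8 BbhhNN=4 BbhhNn=4 bbHHNN=4 bbHHNn=4 bbHhNN=8 bbHhNn=8 bbhhNN=4 bbhhNn=4
bbHHNn hits 4/64; gcd=4; 4÷4/64÷4 = 1/16

P(bbHHNn) = 1/16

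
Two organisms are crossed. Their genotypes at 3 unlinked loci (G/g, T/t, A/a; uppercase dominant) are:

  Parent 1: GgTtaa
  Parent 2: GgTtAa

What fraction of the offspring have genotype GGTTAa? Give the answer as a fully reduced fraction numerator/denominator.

P(GGTTAa) = 1/32

GgTtaa gametes: GTa×2, Gta×2, gTa×2, gta×2
GgTtAa gametes: GTA×1, GTa×1, GtA×1, Gta×1, gTA×1, gTa×1, gtA×1, gta×1
GgTtaa×GgTtAa grid (8·8=64): GGTTAa=2 GGTTaa=2 GGTtAa=4 GGTtaa=4 GGttAa=2 GGttaa=2 GgTTAa=4 GgTTaa=4 GgTtAa=8 GgTtaa=8 GgttAa=4 Ggttaa=4 ggTTAa=2 ggTTaa=2 ggTtAa=4 ggTtaa=4 ggttAa=2 ggttaa=2
GGTTAa hits 2/64; gcd=2; 2÷2/64÷2 = 1/32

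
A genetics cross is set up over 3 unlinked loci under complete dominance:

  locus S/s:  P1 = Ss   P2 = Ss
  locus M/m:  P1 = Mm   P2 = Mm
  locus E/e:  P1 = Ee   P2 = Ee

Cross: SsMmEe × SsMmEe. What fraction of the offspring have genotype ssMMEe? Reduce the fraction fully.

P(ssMMEe) = 1/32

SsMmEe gametes: SME×1, SMe×1, SmE×1, Sme×1, sME×1, sMe×1, smE×1, sme×1
SsMmEe gametes: SME×1, SMe×1, SmE×1, Sme×1, sME×1, sMe×1, smE×1, sme×1
SsMmEe×SsMmEe grid (8·8=64): SSMMEE=1 SSMMEe=2 SSMMee=1 SSMmEE=2 SSMmEe=4 SSMmee=2 SSmmEE=1 SSmmEe=2 SSmmee=1 SsMMEE=2 SsMMEe=4 SsMMee=2 SsMmEE=4 SsMmEe=8 SsMmee=4 SsmmEE=2 SsmmEe=4 Ssmmee=2 ssMMEE=1 ssMMEe=2 ssMMee=1 ssMmEE=2 ssMmEe=4 ssMmee=2 ssmmEE=1 ssmmEe=2 ssmmee=1
ssMMEe hits 2/64; gcd=2; 2÷2/64÷2 = 1/32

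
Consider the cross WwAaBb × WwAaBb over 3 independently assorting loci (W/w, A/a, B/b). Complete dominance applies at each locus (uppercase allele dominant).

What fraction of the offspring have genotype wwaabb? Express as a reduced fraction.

P(wwaabb) = 1/64

WwAaBb gametes: WAB×1, WAb×1, WaB×1, Wab×1, wAB×1, wAb×1, waB×1, wab×1
WwAaBb gametes: WAB×1, WAb×1, WaB×1, Wab×1, wAB×1, wAb×1, waB×1, wab×1
WwAaBb×WwAaBb grid (8·8=64): WWAABB=1 WWAABb=2 WWAAbb=1 WWAaBB=2 WWAaBb=4 WWAabb=2 WWaaBB=1 WWaaBb=2 WWaabb=1 WwAABB=2 WwAABb=4 WwAAbb=2 WwAaBB=4 WwAaBb=8 WwAabb=4 WwaaBB=2 WwaaBb=4 Wwaabb=2 wwAABB=1 wwAABb=2 wwAAbb=1 wwAaBB=2 wwAaBb=4 wwAabb=2 wwaaBB=1 wwaaBb=2 wwaabb=1
wwaabb hits 1/64; gcd=1; 1÷1/64÷1 = 1/64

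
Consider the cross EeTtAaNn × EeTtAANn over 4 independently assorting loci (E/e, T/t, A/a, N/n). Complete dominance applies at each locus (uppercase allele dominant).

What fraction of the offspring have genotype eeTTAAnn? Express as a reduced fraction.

P(eeTTAAnn) = 1/128

EeTtAaNn gametes: ETAN×1, ETAn×1, ETaN×1, ETan×1, EtAN×1, EtAn×1, EtaN×1, Etan×1, eTAN×1, eTAn×1, eTaN×1, eTan×1, etAN×1, etAn×1, etaN×1, etan×1
EeTtAANn gametes: ETAN×2, ETAn×2, EtAN×2, EtAn×2, eTAN×2, eTAn×2, etAN×2, etAn×2
EeTtAaNn×EeTtAANn grid (16·16=256): EETTAANN=2 EETTAANn=4 EETTAAnn=2 EETTAaNN=2 EETTAaNn=4 EETTAann=2 EETtAANN=4 EETtAANn=8 EETtAAnn=4 EETtAaNN=4 EETtAaNn=8 EETtAann=4 EEttAANN=2 EEttAANn=4 EEttAAnn=2 EEttAaNN=2 EEttAaNn=4 EEttAann=2 EeTTAANN=4 EeTTAANn=8 EeTTAAnn=4 EeTTAaNN=4 EeTTAaNn=8 EeTTAann=4 EeTtAANN=8 EeTtAANn=16 EeTtAAnn=8 EeTtAaNN=8 EeTtAaNn=16 EeTtAann=8 EettAANN=4 EettAANn=8 EettAAnn=4 EettAaNN=4 EettAaNn=8 EettAann=4 eeTTAANN=2 eeTTAANn=4 eeTTAAnn=2 eeTTAaNN=2 eeTTAaNn=4 eeTTAann=2 eeTtAANN=4 eeTtAANn=8 eeTtAAnn=4 eeTtAaNN=4 eeTtAaNn=8 eeTtAann=4 eettAANN=2 eettAANn=4 eettAAnn=2 eettAaNN=2 eettAaNn=4 eettAann=2
eeTTAAnn hits 2/256; gcd=2; 2÷2/256÷2 = 1/128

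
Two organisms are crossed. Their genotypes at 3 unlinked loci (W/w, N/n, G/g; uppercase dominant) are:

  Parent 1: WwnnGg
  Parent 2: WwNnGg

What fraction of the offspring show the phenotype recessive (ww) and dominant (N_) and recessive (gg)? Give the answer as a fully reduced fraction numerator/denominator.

P(ww N_ gg) = 1/32

WwnnGg gametes: WnG×2, Wng×2, wnG×2, wng×2
WwNnGg gametes: WNG×1, WNg×1, WnG×1, Wng×1, wNG×1, wNg×1, wnG×1, wng×1
WwnnGg×WwNnGg grid (8·8=64): WWNnGG=2 WWNnGg=4 WWNngg=2 WWnnGG=2 WWnnGg=4 WWnngg=2 WwNnGG=4 WwNnGg=8 WwNngg=4 WwnnGG=4 WwnnGg=8 Wwnngg=4 wwNnGG=2 wwNnGg=4 wwNngg=2 wwnnGG=2 wwnnGg=4 wwnngg=2
ww N_ gg hits 2/64; gcd=2; 2÷2/64÷2 = 1/32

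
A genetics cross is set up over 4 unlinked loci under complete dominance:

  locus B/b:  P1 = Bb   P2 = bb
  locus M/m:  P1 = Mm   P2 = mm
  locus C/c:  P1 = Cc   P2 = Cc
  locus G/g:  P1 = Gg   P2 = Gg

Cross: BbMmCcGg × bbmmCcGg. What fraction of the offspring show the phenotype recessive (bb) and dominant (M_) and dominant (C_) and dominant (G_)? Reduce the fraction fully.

P(bb M_ C_ G_) = 9/64

BbMmCcGg gametes: BMCG×1, BMCg×1, BMcG×1, BMcg×1, BmCG×1, BmCg×1, BmcG×1, Bmcg×1, bMCG×1, bMCg×1, bMcG×1, bMcg×1, bmCG×1, bmCg×1, bmcG×1, bmcg×1
bbmmCcGg gametes: bmCG×4, bmCg×4, bmcG×4, bmcg×4
BbMmCcGg×bbmmCcGg grid (16·16=256): BbMmCCGG=4 BbMmCCGg=8 BbMmCCgg=4 BbMmCcGG=8 BbMmCcGg=16 BbMmCcgg=8 BbMmccGG=4 BbMmccGg=8 BbMmccgg=4 BbmmCCGG=4 BbmmCCGg=8 BbmmCCgg=4 BbmmCcGG=8 BbmmCcGg=16 BbmmCcgg=8 BbmmccGG=4 BbmmccGg=8 Bbmmccgg=4 bbMmCCGG=4 bbMmCCGg=8 bbMmCCgg=4 bbMmCcGG=8 bbMmCcGg=16 bbMmCcgg=8 bbMmccGG=4 bbMmccGg=8 bbMmccgg=4 bbmmCCGG=4 bbmmCCGg=8 bbmmCCgg=4 bbmmCcGG=8 bbmmCcGg=16 bbmmCcgg=8 bbmmccGG=4 bbmmccGg=8 bbmmccgg=4
bb M_ C_ G_ hits 36/256; gcd=4; 36÷4/256÷4 = 9/64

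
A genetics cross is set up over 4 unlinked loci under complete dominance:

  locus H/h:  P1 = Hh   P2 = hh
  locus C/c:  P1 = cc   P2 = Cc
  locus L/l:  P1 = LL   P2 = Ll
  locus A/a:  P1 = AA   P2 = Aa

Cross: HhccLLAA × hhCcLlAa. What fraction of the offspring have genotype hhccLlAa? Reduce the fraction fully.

P(hhccLlAa) = 1/16

HhccLLAA gametes: HcLA×8, hcLA×8
hhCcLlAa gametes: hCLA×2, hCLa×2, hClA×2, hCla×2, hcLA×2, hcLa×2, hclA×2, hcla×2
HhccLLAA×hhCcLlAa grid (16·16=256): HhCcLLAA=16 HhCcLLAa=16 HhCcLlAA=16 HhCcLlAa=16 HhccLLAA=16 HhccLLAa=16 HhccLlAA=16 HhccLlAa=16 hhCcLLAA=16 hhCcLLAa=16 hhCcLlAA=16 hhCcLlAa=16 hhccLLAA=16 hhccLLAa=16 hhccLlAA=16 hhccLlAa=16
hhccLlAa hits 16/256; gcd=16; 16÷16/256÷16 = 1/16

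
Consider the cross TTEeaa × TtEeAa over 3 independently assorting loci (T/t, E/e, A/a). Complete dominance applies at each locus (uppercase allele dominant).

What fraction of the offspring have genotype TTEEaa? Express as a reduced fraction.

P(TTEEaa) = 1/16

TTEeaa gametes: TEa×4, Tea×4
TtEeAa gametes: TEA×1, TEa×1, TeA×1, Tea×1, tEA×1, tEa×1, teA×1, tea×1
TTEeaa×TtEeAa grid (8·8=64): TTEEAa=4 TTEEaa=4 TTEeAa=8 TTEeaa=8 TTeeAa=4 TTeeaa=4 TtEEAa=4 TtEEaa=4 TtEeAa=8 TtEeaa=8 TteeAa=4 Tteeaa=4
TTEEaa hits 4/64; gcd=4; 4÷4/64÷4 = 1/16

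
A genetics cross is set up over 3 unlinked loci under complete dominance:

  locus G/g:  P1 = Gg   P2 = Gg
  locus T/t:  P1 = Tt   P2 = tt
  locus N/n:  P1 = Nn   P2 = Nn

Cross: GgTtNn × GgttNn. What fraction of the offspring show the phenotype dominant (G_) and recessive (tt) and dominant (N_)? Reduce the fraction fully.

P(G_ tt N_) = 9/32

GgTtNn gametes: GTN×1, GTn×1, GtN×1, Gtn×1, gTN×1, gTn×1, gtN×1, gtn×1
GgttNn gametes: GtN×2, Gtn×2, gtN×2, gtn×2
GgTtNn×GgttNn grid (8·8=64): GGTtNN=2 GGTtNn=4 GGTtnn=2 GGttNN=2 GGttNn=4 GGttnn=2 GgTtNN=4 GgTtNn=8 GgTtnn=4 GgttNN=4 GgttNn=8 Ggttnn=4 ggTtNN=2 ggTtNn=4 ggTtnn=2 ggttNN=2 ggttNn=4 ggttnn=2
G_ tt N_ hits 18/64; gcd=2; 18÷2/64÷2 = 9/32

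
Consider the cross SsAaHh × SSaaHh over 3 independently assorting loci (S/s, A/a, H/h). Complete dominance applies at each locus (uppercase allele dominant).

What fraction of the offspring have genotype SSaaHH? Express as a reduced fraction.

P(SSaaHH) = 1/16

SsAaHh gametes: SAH×1, SAh×1, SaH×1, Sah×1, sAH×1, sAh×1, saH×1, sah×1
SSaaHh gametes: SaH×4, Sah×4
SsAaHh×SSaaHh grid (8·8=64): SSAaHH=4 SSAaHh=8 SSAahh=4 SSaaHH=4 SSaaHh=8 SSaahh=4 SsAaHH=4 SsAaHh=8 SsAahh=4 SsaaHH=4 SsaaHh=8 Ssaahh=4
SSaaHH hits 4/64; gcd=4; 4÷4/64÷4 = 1/16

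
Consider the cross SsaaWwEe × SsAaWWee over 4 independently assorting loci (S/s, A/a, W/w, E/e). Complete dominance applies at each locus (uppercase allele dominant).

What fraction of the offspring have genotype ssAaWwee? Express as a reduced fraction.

SsaaWwEe gametes: SaWE×2, SaWe×2, SawE×2, Sawe×2, saWE×2, saWe×2, sawE×2, sawe×2
SsAaWWee gametes: SAWe×4, SaWe×4, sAWe×4, saWe×4
SsaaWwEe×SsAaWWee grid (16·16=256): SSAaWWEe=8 SSAaWWee=8 SSAaWwEe=8 SSAaWwee=8 SSaaWWEe=8 SSaaWWee=8 SSaaWwEe=8 SSaaWwee=8 SsAaWWEe=16 SsAaWWee=16 SsAaWwEe=16 SsAaWwee=16 SsaaWWEe=16 SsaaWWee=16 SsaaWwEe=16 SsaaWwee=16 ssAaWWEe=8 ssAaWWee=8 ssAaWwEe=8 ssAaWwee=8 ssaaWWEe=8 ssaaWWee=8 ssaaWwEe=8 ssaaWwee=8
ssAaWwee hits 8/256; gcd=8; 8÷8/256÷8 = 1/32

P(ssAaWwee) = 1/32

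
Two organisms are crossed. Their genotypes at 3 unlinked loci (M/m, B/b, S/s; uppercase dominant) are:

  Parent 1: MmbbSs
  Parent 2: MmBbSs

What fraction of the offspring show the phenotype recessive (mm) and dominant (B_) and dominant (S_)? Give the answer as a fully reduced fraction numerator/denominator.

P(mm B_ S_) = 3/32

MmbbSs gametes: MbS×2, Mbs×2, mbS×2, mbs×2
MmBbSs gametes: MBS×1, MBs×1, MbS×1, Mbs×1, mBS×1, mBs×1, mbS×1, mbs×1
MmbbSs×MmBbSs grid (8·8=64): MMBbSS=2 MMBbSs=4 MMBbss=2 MMbbSS=2 MMbbSs=4 MMbbss=2 MmBbSS=4 MmBbSs=8 MmBbss=4 MmbbSS=4 MmbbSs=8 Mmbbss=4 mmBbSS=2 mmBbSs=4 mmBbss=2 mmbbSS=2 mmbbSs=4 mmbbss=2
mm B_ S_ hits 6/64; gcd=2; 6÷2/64÷2 = 3/32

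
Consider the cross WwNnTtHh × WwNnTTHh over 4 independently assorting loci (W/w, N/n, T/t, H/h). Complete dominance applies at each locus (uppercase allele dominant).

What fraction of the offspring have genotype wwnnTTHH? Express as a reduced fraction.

WwNnTtHh gametes: WNTH×1, WNTh×1, WNtH×1, WNth×1, WnTH×1, WnTh×1, WntH×1, Wnth×1, wNTH×1, wNTh×1, wNtH×1, wNth×1, wnTH×1, wnTh×1, wntH×1, wnth×1
WwNnTTHh gametes: WNTH×2, WNTh×2, WnTH×2, WnTh×2, wNTH×2, wNTh×2, wnTH×2, wnTh×2
WwNnTtHh×WwNnTTHh grid (16·16=256): WWNNTTHH=2 WWNNTTHh=4 WWNNTThh=2 WWNNTtHH=2 WWNNTtHh=4 WWNNTthh=2 WWNnTTHH=4 WWNnTTHh=8 WWNnTThh=4 WWNnTtHH=4 WWNnTtHh=8 WWNnTthh=4 WWnnTTHH=2 WWnnTTHh=4 WWnnTThh=2 WWnnTtHH=2 WWnnTtHh=4 WWnnTthh=2 WwNNTTHH=4 WwNNTTHh=8 WwNNTThh=4 WwNNTtHH=4 WwNNTtHh=8 WwNNTthh=4 WwNnTTHH=8 WwNnTTHh=16 WwNnTThh=8 WwNnTtHH=8 WwNnTtHh=16 WwNnTthh=8 WwnnTTHH=4 WwnnTTHh=8 WwnnTThh=4 WwnnTtHH=4 WwnnTtHh=8 WwnnTthh=4 wwNNTTHH=2 wwNNTTHh=4 wwNNTThh=2 wwNNTtHH=2 wwNNTtHh=4 wwNNTthh=2 wwNnTTHH=4 wwNnTTHh=8 wwNnTThh=4 wwNnTtHH=4 wwNnTtHh=8 wwNnTthh=4 wwnnTTHH=2 wwnnTTHh=4 wwnnTThh=2 wwnnTtHH=2 wwnnTtHh=4 wwnnTthh=2
wwnnTTHH hits 2/256; gcd=2; 2÷2/256÷2 = 1/128

P(wwnnTTHH) = 1/128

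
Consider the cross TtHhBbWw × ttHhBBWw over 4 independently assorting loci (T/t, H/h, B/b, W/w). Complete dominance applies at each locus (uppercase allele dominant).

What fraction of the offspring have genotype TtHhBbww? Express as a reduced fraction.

TtHhBbWw gametes: THBW×1, THBw×1, THbW×1, THbw×1, ThBW×1, ThBw×1, ThbW×1, Thbw×1, tHBW×1, tHBw×1, tHbW×1, tHbw×1, thBW×1, thBw×1, thbW×1, thbw×1
ttHhBBWw gametes: tHBW×4, tHBw×4, thBW×4, thBw×4
TtHhBbWw×ttHhBBWw grid (16·16=256): TtHHBBWW=4 TtHHBBWw=8 TtHHBBww=4 TtHHBbWW=4 TtHHBbWw=8 TtHHBbww=4 TtHhBBWW=8 TtHhBBWw=16 TtHhBBww=8 TtHhBbWW=8 TtHhBbWw=16 TtHhBbww=8 TthhBBWW=4 TthhBBWw=8 TthhBBww=4 TthhBbWW=4 TthhBbWw=8 TthhBbww=4 ttHHBBWW=4 ttHHBBWw=8 ttHHBBww=4 ttHHBbWW=4 ttHHBbWw=8 ttHHBbww=4 ttHhBBWW=8 ttHhBBWw=16 ttHhBBww=8 ttHhBbWW=8 ttHhBbWw=16 ttHhBbww=8 tthhBBWW=4 tthhBBWw=8 tthhBBww=4 tthhBbWW=4 tthhBbWw=8 tthhBbww=4
TtHhBbww hits 8/256; gcd=8; 8÷8/256÷8 = 1/32

P(TtHhBbww) = 1/32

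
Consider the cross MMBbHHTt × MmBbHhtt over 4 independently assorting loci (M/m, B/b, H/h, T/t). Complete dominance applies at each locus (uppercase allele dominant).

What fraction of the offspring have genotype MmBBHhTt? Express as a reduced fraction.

MMBbHHTt gametes: MBHT×4, MBHt×4, MbHT×4, MbHt×4
MmBbHhtt gametes: MBHt×2, MBht×2, MbHt×2, Mbht×2, mBHt×2, mBht×2, mbHt×2, mbht×2
MMBbHHTt×MmBbHhtt grid (16·16=256): MMBBHHTt=8 MMBBHHtt=8 MMBBHhTt=8 MMBBHhtt=8 MMBbHHTt=16 MMBbHHtt=16 MMBbHhTt=16 MMBbHhtt=16 MMbbHHTt=8 MMbbHHtt=8 MMbbHhTt=8 MMbbHhtt=8 MmBBHHTt=8 MmBBHHtt=8 MmBBHhTt=8 MmBBHhtt=8 MmBbHHTt=16 MmBbHHtt=16 MmBbHhTt=16 MmBbHhtt=16 MmbbHHTt=8 MmbbHHtt=8 MmbbHhTt=8 MmbbHhtt=8
MmBBHhTt hits 8/256; gcd=8; 8÷8/256÷8 = 1/32

P(MmBBHhTt) = 1/32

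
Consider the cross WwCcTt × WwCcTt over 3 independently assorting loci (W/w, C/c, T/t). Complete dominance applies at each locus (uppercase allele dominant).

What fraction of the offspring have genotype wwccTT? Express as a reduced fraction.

WwCcTt gametes: WCT×1, WCt×1, WcT×1, Wct×1, wCT×1, wCt×1, wcT×1, wct×1
WwCcTt gametes: WCT×1, WCt×1, WcT×1, Wct×1, wCT×1, wCt×1, wcT×1, wct×1
WwCcTt×WwCcTt grid (8·8=64): WWCCTT=1 WWCCTt=2 WWCCtt=1 WWCcTT=2 WWCcTt=4 WWCctt=2 WWccTT=1 WWccTt=2 WWcctt=1 WwCCTT=2 WwCCTt=4 WwCCtt=2 WwCcTT=4 WwCcTt=8 WwCctt=4 WwccTT=2 WwccTt=4 Wwcctt=2 wwCCTT=1 wwCCTt=2 wwCCtt=1 wwCcTT=2 wwCcTt=4 wwCctt=2 wwccTT=1 wwccTt=2 wwcctt=1
wwccTT hits 1/64; gcd=1; 1÷1/64÷1 = 1/64

P(wwccTT) = 1/64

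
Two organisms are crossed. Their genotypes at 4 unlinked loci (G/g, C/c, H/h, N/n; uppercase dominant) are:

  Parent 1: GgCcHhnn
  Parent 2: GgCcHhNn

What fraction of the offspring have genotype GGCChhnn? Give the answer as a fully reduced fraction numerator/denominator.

P(GGCChhnn) = 1/128

GgCcHhnn gametes: GCHn×2, GChn×2, GcHn×2, Gchn×2, gCHn×2, gChn×2, gcHn×2, gchn×2
GgCcHhNn gametes: GCHN×1, GCHn×1, GChN×1, GChn×1, GcHN×1, GcHn×1, GchN×1, Gchn×1, gCHN×1, gCHn×1, gChN×1, gChn×1, gcHN×1, gcHn×1, gchN×1, gchn×1
GgCcHhnn×GgCcHhNn grid (16·16=256): GGCCHHNn=2 GGCCHHnn=2 GGCCHhNn=4 GGCCHhnn=4 GGCChhNn=2 GGCChhnn=2 GGCcHHNn=4 GGCcHHnn=4 GGCcHhNn=8 GGCcHhnn=8 GGCchhNn=4 GGCchhnn=4 GGccHHNn=2 GGccHHnn=2 GGccHhNn=4 GGccHhnn=4 GGcchhNn=2 GGcchhnn=2 GgCCHHNn=4 GgCCHHnn=4 GgCCHhNn=8 GgCCHhnn=8 GgCChhNn=4 GgCChhnn=4 GgCcHHNn=8 GgCcHHnn=8 GgCcHhNn=16 GgCcHhnn=16 GgCchhNn=8 GgCchhnn=8 GgccHHNn=4 GgccHHnn=4 GgccHhNn=8 GgccHhnn=8 GgcchhNn=4 Ggcchhnn=4 ggCCHHNn=2 ggCCHHnn=2 ggCCHhNn=4 ggCCHhnn=4 ggCChhNn=2 ggCChhnn=2 ggCcHHNn=4 ggCcHHnn=4 ggCcHhNn=8 ggCcHhnn=8 ggCchhNn=4 ggCchhnn=4 ggccHHNn=2 ggccHHnn=2 ggccHhNn=4 ggccHhnn=4 ggcchhNn=2 ggcchhnn=2
GGCChhnn hits 2/256; gcd=2; 2÷2/256÷2 = 1/128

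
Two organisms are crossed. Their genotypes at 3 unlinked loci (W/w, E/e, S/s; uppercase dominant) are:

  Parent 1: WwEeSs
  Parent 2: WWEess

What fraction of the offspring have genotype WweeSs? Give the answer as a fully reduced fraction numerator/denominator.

WwEeSs gametes: WES×1, WEs×1, WeS×1, Wes×1, wES×1, wEs×1, weS×1, wes×1
WWEess gametes: WEs×4, Wes×4
WwEeSs×WWEess grid (8·8=64): WWEESs=4 WWEEss=4 WWEeSs=8 WWEess=8 WWeeSs=4 WWeess=4 WwEESs=4 WwEEss=4 WwEeSs=8 WwEess=8 WweeSs=4 Wweess=4
WweeSs hits 4/64; gcd=4; 4÷4/64÷4 = 1/16

P(WweeSs) = 1/16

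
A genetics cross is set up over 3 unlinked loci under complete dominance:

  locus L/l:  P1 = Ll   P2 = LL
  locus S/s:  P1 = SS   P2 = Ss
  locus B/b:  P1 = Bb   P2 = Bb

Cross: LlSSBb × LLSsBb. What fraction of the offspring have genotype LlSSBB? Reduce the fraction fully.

P(LlSSBB) = 1/16

LlSSBb gametes: LSB×2, LSb×2, lSB×2, lSb×2
LLSsBb gametes: LSB×2, LSb×2, LsB×2, Lsb×2
LlSSBb×LLSsBb grid (8·8=64): LLSSBB=4 LLSSBb=8 LLSSbb=4 LLSsBB=4 LLSsBb=8 LLSsbb=4 LlSSBB=4 LlSSBb=8 LlSSbb=4 LlSsBB=4 LlSsBb=8 LlSsbb=4
LlSSBB hits 4/64; gcd=4; 4÷4/64÷4 = 1/16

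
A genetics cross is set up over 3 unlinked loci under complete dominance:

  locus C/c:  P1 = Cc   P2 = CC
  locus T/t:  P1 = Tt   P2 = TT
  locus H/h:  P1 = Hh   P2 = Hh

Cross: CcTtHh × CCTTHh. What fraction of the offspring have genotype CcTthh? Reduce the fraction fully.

P(CcTthh) = 1/16

CcTtHh gametes: CTH×1, CTh×1, CtH×1, Cth×1, cTH×1, cTh×1, ctH×1, cth×1
CCTTHh gametes: CTH×4, CTh×4
CcTtHh×CCTTHh grid (8·8=64): CCTTHH=4 CCTTHh=8 CCTThh=4 CCTtHH=4 CCTtHh=8 CCTthh=4 CcTTHH=4 CcTTHh=8 CcTThh=4 CcTtHH=4 CcTtHh=8 CcTthh=4
CcTthh hits 4/64; gcd=4; 4÷4/64÷4 = 1/16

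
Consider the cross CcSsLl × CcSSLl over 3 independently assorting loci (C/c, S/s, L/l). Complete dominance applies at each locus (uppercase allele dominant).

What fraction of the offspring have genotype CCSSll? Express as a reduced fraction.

P(CCSSll) = 1/32

CcSsLl gametes: CSL×1, CSl×1, CsL×1, Csl×1, cSL×1, cSl×1, csL×1, csl×1
CcSSLl gametes: CSL×2, CSl×2, cSL×2, cSl×2
CcSsLl×CcSSLl grid (8·8=64): CCSSLL=2 CCSSLl=4 CCSSll=2 CCSsLL=2 CCSsLl=4 CCSsll=2 CcSSLL=4 CcSSLl=8 CcSSll=4 CcSsLL=4 CcSsLl=8 CcSsll=4 ccSSLL=2 ccSSLl=4 ccSSll=2 ccSsLL=2 ccSsLl=4 ccSsll=2
CCSSll hits 2/64; gcd=2; 2÷2/64÷2 = 1/32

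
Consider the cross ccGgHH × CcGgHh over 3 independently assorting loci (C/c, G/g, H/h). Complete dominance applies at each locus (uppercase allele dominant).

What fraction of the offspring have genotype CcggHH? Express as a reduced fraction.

P(CcggHH) = 1/16

ccGgHH gametes: cGH×4, cgH×4
CcGgHh gametes: CGH×1, CGh×1, CgH×1, Cgh×1, cGH×1, cGh×1, cgH×1, cgh×1
ccGgHH×CcGgHh grid (8·8=64): CcGGHH=4 CcGGHh=4 CcGgHH=8 CcGgHh=8 CcggHH=4 CcggHh=4 ccGGHH=4 ccGGHh=4 ccGgHH=8 ccGgHh=8 ccggHH=4 ccggHh=4
CcggHH hits 4/64; gcd=4; 4÷4/64÷4 = 1/16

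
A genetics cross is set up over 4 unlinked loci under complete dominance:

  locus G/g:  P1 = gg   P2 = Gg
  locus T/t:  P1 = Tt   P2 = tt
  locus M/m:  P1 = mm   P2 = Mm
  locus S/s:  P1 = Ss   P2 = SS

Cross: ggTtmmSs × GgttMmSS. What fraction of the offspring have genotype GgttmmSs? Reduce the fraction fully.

P(GgttmmSs) = 1/16

ggTtmmSs gametes: gTmS×4, gTms×4, gtmS×4, gtms×4
GgttMmSS gametes: GtMS×4, GtmS×4, gtMS×4, gtmS×4
ggTtmmSs×GgttMmSS grid (16·16=256): GgTtMmSS=16 GgTtMmSs=16 GgTtmmSS=16 GgTtmmSs=16 GgttMmSS=16 GgttMmSs=16 GgttmmSS=16 GgttmmSs=16 ggTtMmSS=16 ggTtMmSs=16 ggTtmmSS=16 ggTtmmSs=16 ggttMmSS=16 ggttMmSs=16 ggttmmSS=16 ggttmmSs=16
GgttmmSs hits 16/256; gcd=16; 16÷16/256÷16 = 1/16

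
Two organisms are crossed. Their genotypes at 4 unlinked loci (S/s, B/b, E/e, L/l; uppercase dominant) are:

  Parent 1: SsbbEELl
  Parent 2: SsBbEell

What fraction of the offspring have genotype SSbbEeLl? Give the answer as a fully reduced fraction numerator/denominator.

SsbbEELl gametes: SbEL×4, SbEl×4, sbEL×4, sbEl×4
SsBbEell gametes: SBEl×2, SBel×2, SbEl×2, Sbel×2, sBEl×2, sBel×2, sbEl×2, sbel×2
SsbbEELl×SsBbEell grid (16·16=256): SSBbEELl=8 SSBbEEll=8 SSBbEeLl=8 SSBbEell=8 SSbbEELl=8 SSbbEEll=8 SSbbEeLl=8 SSbbEell=8 SsBbEELl=16 SsBbEEll=16 SsBbEeLl=16 SsBbEell=16 SsbbEELl=16 SsbbEEll=16 SsbbEeLl=16 SsbbEell=16 ssBbEELl=8 ssBbEEll=8 ssBbEeLl=8 ssBbEell=8 ssbbEELl=8 ssbbEEll=8 ssbbEeLl=8 ssbbEell=8
SSbbEeLl hits 8/256; gcd=8; 8÷8/256÷8 = 1/32

P(SSbbEeLl) = 1/32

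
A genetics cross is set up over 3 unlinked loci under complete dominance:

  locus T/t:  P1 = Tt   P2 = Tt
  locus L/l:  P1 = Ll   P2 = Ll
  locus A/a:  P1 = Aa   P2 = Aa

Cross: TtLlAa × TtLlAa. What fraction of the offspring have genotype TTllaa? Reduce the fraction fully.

P(TTllaa) = 1/64

TtLlAa gametes: TLA×1, TLa×1, TlA×1, Tla×1, tLA×1, tLa×1, tlA×1, tla×1
TtLlAa gametes: TLA×1, TLa×1, TlA×1, Tla×1, tLA×1, tLa×1, tlA×1, tla×1
TtLlAa×TtLlAa grid (8·8=64): TTLLAA=1 TTLLAa=2 TTLLaa=1 TTLlAA=2 TTLlAa=4 TTLlaa=2 TTllAA=1 TTllAa=2 TTllaa=1 TtLLAA=2 TtLLAa=4 TtLLaa=2 TtLlAA=4 TtLlAa=8 TtLlaa=4 TtllAA=2 TtllAa=4 Ttllaa=2 ttLLAA=1 ttLLAa=2 ttLLaa=1 ttLlAA=2 ttLlAa=4 ttLlaa=2 ttllAA=1 ttllAa=2 ttllaa=1
TTllaa hits 1/64; gcd=1; 1÷1/64÷1 = 1/64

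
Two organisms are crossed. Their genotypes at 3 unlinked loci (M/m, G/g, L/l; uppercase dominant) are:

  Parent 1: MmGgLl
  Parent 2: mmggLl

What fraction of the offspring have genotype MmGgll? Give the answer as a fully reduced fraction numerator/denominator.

MmGgLl gametes: MGL×1, MGl×1, MgL×1, Mgl×1, mGL×1, mGl×1, mgL×1, mgl×1
mmggLl gametes: mgL×4, mgl×4
MmGgLl×mmggLl grid (8·8=64): MmGgLL=4 MmGgLl=8 MmGgll=4 MmggLL=4 MmggLl=8 Mmggll=4 mmGgLL=4 mmGgLl=8 mmGgll=4 mmggLL=4 mmggLl=8 mmggll=4
MmGgll hits 4/64; gcd=4; 4÷4/64÷4 = 1/16

P(MmGgll) = 1/16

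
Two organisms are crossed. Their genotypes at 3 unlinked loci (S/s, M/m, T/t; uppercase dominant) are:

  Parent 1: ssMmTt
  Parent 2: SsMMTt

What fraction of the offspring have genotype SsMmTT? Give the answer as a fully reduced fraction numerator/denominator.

P(SsMmTT) = 1/16

ssMmTt gametes: sMT×2, sMt×2, smT×2, smt×2
SsMMTt gametes: SMT×2, SMt×2, sMT×2, sMt×2
ssMmTt×SsMMTt grid (8·8=64): SsMMTT=4 SsMMTt=8 SsMMtt=4 SsMmTT=4 SsMmTt=8 SsMmtt=4 ssMMTT=4 ssMMTt=8 ssMMtt=4 ssMmTT=4 ssMmTt=8 ssMmtt=4
SsMmTT hits 4/64; gcd=4; 4÷4/64÷4 = 1/16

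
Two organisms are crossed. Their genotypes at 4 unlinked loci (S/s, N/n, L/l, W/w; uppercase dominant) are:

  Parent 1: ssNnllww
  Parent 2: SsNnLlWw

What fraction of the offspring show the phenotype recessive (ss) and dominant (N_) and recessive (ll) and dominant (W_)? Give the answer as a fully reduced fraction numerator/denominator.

P(ss N_ ll W_) = 3/32

ssNnllww gametes: sNlw×8, snlw×8
SsNnLlWw gametes: SNLW×1, SNLw×1, SNlW×1, SNlw×1, SnLW×1, SnLw×1, SnlW×1, Snlw×1, sNLW×1, sNLw×1, sNlW×1, sNlw×1, snLW×1, snLw×1, snlW×1, snlw×1
ssNnllww×SsNnLlWw grid (16·16=256): SsNNLlWw=8 SsNNLlww=8 SsNNllWw=8 SsNNllww=8 SsNnLlWw=16 SsNnLlww=16 SsNnllWw=16 SsNnllww=16 SsnnLlWw=8 SsnnLlww=8 SsnnllWw=8 Ssnnllww=8 ssNNLlWw=8 ssNNLlww=8 ssNNllWw=8 ssNNllww=8 ssNnLlWw=16 ssNnLlww=16 ssNnllWw=16 ssNnllww=16 ssnnLlWw=8 ssnnLlww=8 ssnnllWw=8 ssnnllww=8
ss N_ ll W_ hits 24/256; gcd=8; 24÷8/256÷8 = 3/32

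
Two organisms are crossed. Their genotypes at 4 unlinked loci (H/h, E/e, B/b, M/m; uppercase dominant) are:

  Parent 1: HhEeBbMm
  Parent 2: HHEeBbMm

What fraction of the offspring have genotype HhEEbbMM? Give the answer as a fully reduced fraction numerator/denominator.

HhEeBbMm gametes: HEBM×1, HEBm×1, HEbM×1, HEbm×1, HeBM×1, HeBm×1, HebM×1, Hebm×1, hEBM×1, hEBm×1, hEbM×1, hEbm×1, heBM×1, heBm×1, hebM×1, hebm×1
HHEeBbMm gametes: HEBM×2, HEBm×2, HEbM×2, HEbm×2, HeBM×2, HeBm×2, HebM×2, Hebm×2
HhEeBbMm×HHEeBbMm grid (16·16=256): HHEEBBMM=2 HHEEBBMm=4 HHEEBBmm=2 HHEEBbMM=4 HHEEBbMm=8 HHEEBbmm=4 HHEEbbMM=2 HHEEbbMm=4 HHEEbbmm=2 HHEeBBMM=4 HHEeBBMm=8 HHEeBBmm=4 HHEeBbMM=8 HHEeBbMm=16 HHEeBbmm=8 HHEebbMM=4 HHEebbMm=8 HHEebbmm=4 HHeeBBMM=2 HHeeBBMm=4 HHeeBBmm=2 HHeeBbMM=4 HHeeBbMm=8 HHeeBbmm=4 HHeebbMM=2 HHeebbMm=4 HHeebbmm=2 HhEEBBMM=2 HhEEBBMm=4 HhEEBBmm=2 HhEEBbMM=4 HhEEBbMm=8 HhEEBbmm=4 HhEEbbMM=2 HhEEbbMm=4 HhEEbbmm=2 HhEeBBMM=4 HhEeBBMm=8 HhEeBBmm=4 HhEeBbMM=8 HhEeBbMm=16 HhEeBbmm=8 HhEebbMM=4 HhEebbMm=8 HhEebbmm=4 HheeBBMM=2 HheeBBMm=4 HheeBBmm=2 HheeBbMM=4 HheeBbMm=8 HheeBbmm=4 HheebbMM=2 HheebbMm=4 Hheebbmm=2
HhEEbbMM hits 2/256; gcd=2; 2÷2/256÷2 = 1/128

P(HhEEbbMM) = 1/128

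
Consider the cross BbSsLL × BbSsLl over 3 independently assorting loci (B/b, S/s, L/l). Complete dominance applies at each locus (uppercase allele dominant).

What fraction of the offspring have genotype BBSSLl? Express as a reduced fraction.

BbSsLL gametes: BSL×2, BsL×2, bSL×2, bsL×2
BbSsLl gametes: BSL×1, BSl×1, BsL×1, Bsl×1, bSL×1, bSl×1, bsL×1, bsl×1
BbSsLL×BbSsLl grid (8·8=64): BBSSLL=2 BBSSLl=2 BBSsLL=4 BBSsLl=4 BBssLL=2 BBssLl=2 BbSSLL=4 BbSSLl=4 BbSsLL=8 BbSsLl=8 BbssLL=4 BbssLl=4 bbSSLL=2 bbSSLl=2 bbSsLL=4 bbSsLl=4 bbssLL=2 bbssLl=2
BBSSLl hits 2/64; gcd=2; 2÷2/64÷2 = 1/32

P(BBSSLl) = 1/32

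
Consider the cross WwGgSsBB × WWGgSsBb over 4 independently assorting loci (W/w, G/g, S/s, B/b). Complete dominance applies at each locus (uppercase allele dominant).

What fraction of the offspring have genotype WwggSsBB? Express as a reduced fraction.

WwGgSsBB gametes: WGSB×2, WGsB×2, WgSB×2, WgsB×2, wGSB×2, wGsB×2, wgSB×2, wgsB×2
WWGgSsBb gametes: WGSB×2, WGSb×2, WGsB×2, WGsb×2, WgSB×2, WgSb×2, WgsB×2, Wgsb×2
WwGgSsBB×WWGgSsBb grid (16·16=256): WWGGSSBB=4 WWGGSSBb=4 WWGGSsBB=8 WWGGSsBb=8 WWGGssBB=4 WWGGssBb=4 WWGgSSBB=8 WWGgSSBb=8 WWGgSsBB=16 WWGgSsBb=16 WWGgssBB=8 WWGgssBb=8 WWggSSBB=4 WWggSSBb=4 WWggSsBB=8 WWggSsBb=8 WWggssBB=4 WWggssBb=4 WwGGSSBB=4 WwGGSSBb=4 WwGGSsBB=8 WwGGSsBb=8 WwGGssBB=4 WwGGssBb=4 WwGgSSBB=8 WwGgSSBb=8 WwGgSsBB=16 WwGgSsBb=16 WwGgssBB=8 WwGgssBb=8 WwggSSBB=4 WwggSSBb=4 WwggSsBB=8 WwggSsBb=8 WwggssBB=4 WwggssBb=4
WwggSsBB hits 8/256; gcd=8; 8÷8/256÷8 = 1/32

P(WwggSsBB) = 1/32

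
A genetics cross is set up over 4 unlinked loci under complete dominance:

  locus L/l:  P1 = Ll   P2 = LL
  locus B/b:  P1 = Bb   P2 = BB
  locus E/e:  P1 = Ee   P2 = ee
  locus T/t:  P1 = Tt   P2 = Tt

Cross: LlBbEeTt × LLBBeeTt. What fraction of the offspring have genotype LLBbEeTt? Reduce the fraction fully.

LlBbEeTt gametes: LBET×1, LBEt×1, LBeT×1, LBet×1, LbET×1, LbEt×1, LbeT×1, Lbet×1, lBET×1, lBEt×1, lBeT×1, lBet×1, lbET×1, lbEt×1, lbeT×1, lbet×1
LLBBeeTt gametes: LBeT×8, LBet×8
LlBbEeTt×LLBBeeTt grid (16·16=256): LLBBEeTT=8 LLBBEeTt=16 LLBBEett=8 LLBBeeTT=8 LLBBeeTt=16 LLBBeett=8 LLBbEeTT=8 LLBbEeTt=16 LLBbEett=8 LLBbeeTT=8 LLBbeeTt=16 LLBbeett=8 LlBBEeTT=8 LlBBEeTt=16 LlBBEett=8 LlBBeeTT=8 LlBBeeTt=16 LlBBeett=8 LlBbEeTT=8 LlBbEeTt=16 LlBbEett=8 LlBbeeTT=8 LlBbeeTt=16 LlBbeett=8
LLBbEeTt hits 16/256; gcd=16; 16÷16/256÷16 = 1/16

P(LLBbEeTt) = 1/16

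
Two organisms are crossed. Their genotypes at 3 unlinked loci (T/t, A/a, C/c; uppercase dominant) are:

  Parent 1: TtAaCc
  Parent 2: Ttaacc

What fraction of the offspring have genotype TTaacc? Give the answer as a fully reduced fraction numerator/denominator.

P(TTaacc) = 1/16

TtAaCc gametes: TAC×1, TAc×1, TaC×1, Tac×1, tAC×1, tAc×1, taC×1, tac×1
Ttaacc gametes: Tac×4, tac×4
TtAaCc×Ttaacc grid (8·8=64): TTAaCc=4 TTAacc=4 TTaaCc=4 TTaacc=4 TtAaCc=8 TtAacc=8 TtaaCc=8 Ttaacc=8 ttAaCc=4 ttAacc=4 ttaaCc=4 ttaacc=4
TTaacc hits 4/64; gcd=4; 4÷4/64÷4 = 1/16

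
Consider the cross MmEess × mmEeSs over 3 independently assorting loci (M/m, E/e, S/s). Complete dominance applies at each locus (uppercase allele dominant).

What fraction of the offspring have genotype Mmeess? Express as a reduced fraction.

P(Mmeess) = 1/16

MmEess gametes: MEs×2, Mes×2, mEs×2, mes×2
mmEeSs gametes: mES×2, mEs×2, meS×2, mes×2
MmEess×mmEeSs grid (8·8=64): MmEESs=4 MmEEss=4 MmEeSs=8 MmEess=8 MmeeSs=4 Mmeess=4 mmEESs=4 mmEEss=4 mmEeSs=8 mmEess=8 mmeeSs=4 mmeess=4
Mmeess hits 4/64; gcd=4; 4÷4/64÷4 = 1/16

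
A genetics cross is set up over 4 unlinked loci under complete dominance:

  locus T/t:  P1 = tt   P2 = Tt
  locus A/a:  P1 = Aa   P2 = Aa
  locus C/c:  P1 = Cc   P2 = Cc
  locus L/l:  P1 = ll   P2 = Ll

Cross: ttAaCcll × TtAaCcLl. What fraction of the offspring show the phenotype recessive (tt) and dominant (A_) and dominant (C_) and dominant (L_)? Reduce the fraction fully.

ttAaCcll gametes: tACl×4, tAcl×4, taCl×4, tacl×4
TtAaCcLl gametes: TACL×1, TACl×1, TAcL×1, TAcl×1, TaCL×1, TaCl×1, TacL×1, Tacl×1, tACL×1, tACl×1, tAcL×1, tAcl×1, taCL×1, taCl×1, tacL×1, tacl×1
ttAaCcll×TtAaCcLl grid (16·16=256): TtAACCLl=4 TtAACCll=4 TtAACcLl=8 TtAACcll=8 TtAAccLl=4 TtAAccll=4 TtAaCCLl=8 TtAaCCll=8 TtAaCcLl=16 TtAaCcll=16 TtAaccLl=8 TtAaccll=8 TtaaCCLl=4 TtaaCCll=4 TtaaCcLl=8 TtaaCcll=8 TtaaccLl=4 Ttaaccll=4 ttAACCLl=4 ttAACCll=4 ttAACcLl=8 ttAACcll=8 ttAAccLl=4 ttAAccll=4 ttAaCCLl=8 ttAaCCll=8 ttAaCcLl=16 ttAaCcll=16 ttAaccLl=8 ttAaccll=8 ttaaCCLl=4 ttaaCCll=4 ttaaCcLl=8 ttaaCcll=8 ttaaccLl=4 ttaaccll=4
tt A_ C_ L_ hits 36/256; gcd=4; 36÷4/256÷4 = 9/64

P(tt A_ C_ L_) = 9/64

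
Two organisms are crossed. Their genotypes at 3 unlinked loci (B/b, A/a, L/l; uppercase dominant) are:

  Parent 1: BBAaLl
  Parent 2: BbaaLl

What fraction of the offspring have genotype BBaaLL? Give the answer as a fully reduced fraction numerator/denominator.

P(BBaaLL) = 1/16

BBAaLl gametes: BAL×2, BAl×2, BaL×2, Bal×2
BbaaLl gametes: BaL×2, Bal×2, baL×2, bal×2
BBAaLl×BbaaLl grid (8·8=64): BBAaLL=4 BBAaLl=8 BBAall=4 BBaaLL=4 BBaaLl=8 BBaall=4 BbAaLL=4 BbAaLl=8 BbAall=4 BbaaLL=4 BbaaLl=8 Bbaall=4
BBaaLL hits 4/64; gcd=4; 4÷4/64÷4 = 1/16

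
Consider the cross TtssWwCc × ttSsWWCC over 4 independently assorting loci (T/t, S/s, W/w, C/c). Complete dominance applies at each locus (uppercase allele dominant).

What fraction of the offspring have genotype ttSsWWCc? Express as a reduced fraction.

TtssWwCc gametes: TsWC×2, TsWc×2, TswC×2, Tswc×2, tsWC×2, tsWc×2, tswC×2, tswc×2
ttSsWWCC gametes: tSWC×8, tsWC×8
TtssWwCc×ttSsWWCC grid (16·16=256): TtSsWWCC=16 TtSsWWCc=16 TtSsWwCC=16 TtSsWwCc=16 TtssWWCC=16 TtssWWCc=16 TtssWwCC=16 TtssWwCc=16 ttSsWWCC=16 ttSsWWCc=16 ttSsWwCC=16 ttSsWwCc=16 ttssWWCC=16 ttssWWCc=16 ttssWwCC=16 ttssWwCc=16
ttSsWWCc hits 16/256; gcd=16; 16÷16/256÷16 = 1/16

P(ttSsWWCc) = 1/16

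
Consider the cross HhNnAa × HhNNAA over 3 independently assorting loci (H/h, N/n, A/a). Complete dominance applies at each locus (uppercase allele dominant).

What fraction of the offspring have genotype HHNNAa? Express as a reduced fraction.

P(HHNNAa) = 1/16

HhNnAa gametes: HNA×1, HNa×1, HnA×1, Hna×1, hNA×1, hNa×1, hnA×1, hna×1
HhNNAA gametes: HNA×4, hNA×4
HhNnAa×HhNNAA grid (8·8=64): HHNNAA=4 HHNNAa=4 HHNnAA=4 HHNnAa=4 HhNNAA=8 HhNNAa=8 HhNnAA=8 HhNnAa=8 hhNNAA=4 hhNNAa=4 hhNnAA=4 hhNnAa=4
HHNNAa hits 4/64; gcd=4; 4÷4/64÷4 = 1/16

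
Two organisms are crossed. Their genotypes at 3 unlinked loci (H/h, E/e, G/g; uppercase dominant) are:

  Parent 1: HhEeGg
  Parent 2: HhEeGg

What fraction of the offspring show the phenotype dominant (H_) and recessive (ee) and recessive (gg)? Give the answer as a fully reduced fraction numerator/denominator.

HhEeGg gametes: HEG×1, HEg×1, HeG×1, Heg×1, hEG×1, hEg×1, heG×1, heg×1
HhEeGg gametes: HEG×1, HEg×1, HeG×1, Heg×1, hEG×1, hEg×1, heG×1, heg×1
HhEeGg×HhEeGg grid (8·8=64): HHEEGG=1 HHEEGg=2 HHEEgg=1 HHEeGG=2 HHEeGg=4 HHEegg=2 HHeeGG=1 HHeeGg=2 HHeegg=1 HhEEGG=2 HhEEGg=4 HhEEgg=2 HhEeGG=4 HhEeGg=8 HhEegg=4 HheeGG=2 HheeGg=4 Hheegg=2 hhEEGG=1 hhEEGg=2 hhEEgg=1 hhEeGG=2 hhEeGg=4 hhEegg=2 hheeGG=1 hheeGg=2 hheegg=1
H_ ee gg hits 3/64; gcd=1; 3÷1/64÷1 = 3/64

P(H_ ee gg) = 3/64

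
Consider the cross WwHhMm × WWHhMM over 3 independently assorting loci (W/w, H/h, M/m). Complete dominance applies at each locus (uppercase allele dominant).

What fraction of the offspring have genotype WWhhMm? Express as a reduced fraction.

P(WWhhMm) = 1/16

WwHhMm gametes: WHM×1, WHm×1, WhM×1, Whm×1, wHM×1, wHm×1, whM×1, whm×1
WWHhMM gametes: WHM×4, WhM×4
WwHhMm×WWHhMM grid (8·8=64): WWHHMM=4 WWHHMm=4 WWHhMM=8 WWHhMm=8 WWhhMM=4 WWhhMm=4 WwHHMM=4 WwHHMm=4 WwHhMM=8 WwHhMm=8 WwhhMM=4 WwhhMm=4
WWhhMm hits 4/64; gcd=4; 4÷4/64÷4 = 1/16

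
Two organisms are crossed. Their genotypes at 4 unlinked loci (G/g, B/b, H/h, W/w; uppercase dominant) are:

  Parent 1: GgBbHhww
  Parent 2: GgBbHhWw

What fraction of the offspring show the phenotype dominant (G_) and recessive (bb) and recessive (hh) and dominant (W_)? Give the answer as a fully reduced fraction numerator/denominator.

GgBbHhww gametes: GBHw×2, GBhw×2, GbHw×2, Gbhw×2, gBHw×2, gBhw×2, gbHw×2, gbhw×2
GgBbHhWw gametes: GBHW×1, GBHw×1, GBhW×1, GBhw×1, GbHW×1, GbHw×1, GbhW×1, Gbhw×1, gBHW×1, gBHw×1, gBhW×1, gBhw×1, gbHW×1, gbHw×1, gbhW×1, gbhw×1
GgBbHhww×GgBbHhWw grid (16·16=256): GGBBHHWw=2 GGBBHHww=2 GGBBHhWw=4 GGBBHhww=4 GGBBhhWw=2 GGBBhhww=2 GGBbHHWw=4 GGBbHHww=4 GGBbHhWw=8 GGBbHhww=8 GGBbhhWw=4 GGBbhhww=4 GGbbHHWw=2 GGbbHHww=2 GGbbHhWw=4 GGbbHhww=4 GGbbhhWw=2 GGbbhhww=2 GgBBHHWw=4 GgBBHHww=4 GgBBHhWw=8 GgBBHhww=8 GgBBhhWw=4 GgBBhhww=4 GgBbHHWw=8 GgBbHHww=8 GgBbHhWw=16 GgBbHhww=16 GgBbhhWw=8 GgBbhhww=8 GgbbHHWw=4 GgbbHHww=4 GgbbHhWw=8 GgbbHhww=8 GgbbhhWw=4 Ggbbhhww=4 ggBBHHWw=2 ggBBHHww=2 ggBBHhWw=4 ggBBHhww=4 ggBBhhWw=2 ggBBhhww=2 ggBbHHWw=4 ggBbHHww=4 ggBbHhWw=8 ggBbHhww=8 ggBbhhWw=4 ggBbhhww=4 ggbbHHWw=2 ggbbHHww=2 ggbbHhWw=4 ggbbHhww=4 ggbbhhWw=2 ggbbhhww=2
G_ bb hh W_ hits 6/256; gcd=2; 6÷2/256÷2 = 3/128

P(G_ bb hh W_) = 3/128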